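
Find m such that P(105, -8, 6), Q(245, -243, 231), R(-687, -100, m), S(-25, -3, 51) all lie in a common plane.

Normal to plane PQS: n = (-11700, -35550, -29850); plane equation n·X = -1123200.
Requiring n·R = -1123200: (-29850)m + (11592900) = -1123200.
So m = 426.

426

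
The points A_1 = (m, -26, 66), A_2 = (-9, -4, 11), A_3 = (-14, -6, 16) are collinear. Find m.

-64

Collinearity requires A_1A_2 × A_1A_3 = 0; each component is linear in m.
The y-component gives (5)m + (320) = 0, so m = -64.
The remaining components then also vanish.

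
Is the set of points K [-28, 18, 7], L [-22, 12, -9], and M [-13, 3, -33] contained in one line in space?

Yes

KL = (6, -6, -16), KM = (15, -15, -40).
Each component of KM is 5/2 times the corresponding component of KL, so KM = 5/2·KL and the points are collinear.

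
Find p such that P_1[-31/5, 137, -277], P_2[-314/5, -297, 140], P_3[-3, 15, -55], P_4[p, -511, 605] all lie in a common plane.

Normal to plane P_1P_2P_3: n = (-45474, 69498/5, 8294); plane equation n·P = -111254.
Requiring n·P_4 = -111254: (-45474)p + (-10424128/5) = -111254.
So p = -217/5.

-217/5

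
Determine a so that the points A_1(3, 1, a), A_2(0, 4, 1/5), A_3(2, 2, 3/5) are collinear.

4/5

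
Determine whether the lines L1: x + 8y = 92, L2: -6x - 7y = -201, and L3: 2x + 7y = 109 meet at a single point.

No

Lines aᵢx + bᵢy = cᵢ with pairwise distinct directions are concurrent exactly when det[aᵢ bᵢ cᵢ] = 0.
Here the determinant is 84.
Nonzero, so no common point exists.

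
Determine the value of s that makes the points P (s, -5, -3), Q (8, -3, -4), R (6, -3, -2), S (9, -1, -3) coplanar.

The points are coplanar iff PQ · (PR × PS) = 0.
Expanding, this is linear in s: (4)s + (-20) = 0.
So s = 5.

5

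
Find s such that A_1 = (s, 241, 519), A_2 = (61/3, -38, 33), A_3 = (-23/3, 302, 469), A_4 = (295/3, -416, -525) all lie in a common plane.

The points are coplanar iff A_1A_2 · (A_1A_3 × A_1A_4) = 0.
Expanding, this is linear in s: (24912)s + (2109216) = 0.
So s = -254/3.

-254/3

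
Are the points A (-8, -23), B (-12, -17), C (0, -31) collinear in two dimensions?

AB = (-4, 6), AC = (8, -8).
If collinear, AC would be a scalar multiple of AB. But (-4)·(-8) ≠ (6)·(8) (difference -16), so they are not parallel; the points are not collinear.

No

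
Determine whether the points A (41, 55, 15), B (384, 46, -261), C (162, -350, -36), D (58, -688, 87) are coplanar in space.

Yes

A normal to the plane through A, B, C is n = AB × AC = (-111321, -15903, -137826).
The plane has equation n·P = -7506216. For D: n·D = -7506216.
Equal, so D lies in the plane and all four are coplanar.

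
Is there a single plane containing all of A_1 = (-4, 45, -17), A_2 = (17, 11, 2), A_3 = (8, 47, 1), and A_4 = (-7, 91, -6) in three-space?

Yes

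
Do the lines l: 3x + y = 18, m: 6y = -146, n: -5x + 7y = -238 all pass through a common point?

The three lines meet at one point iff the augmented coefficient matrix [aᵢ bᵢ cᵢ] has rank < 3, i.e. its determinant vanishes.
Here the determinant is 52.
Nonzero, so no common point exists.

No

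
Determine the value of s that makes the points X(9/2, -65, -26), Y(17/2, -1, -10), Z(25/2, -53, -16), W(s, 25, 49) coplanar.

Coplanarity ⇔ det[XY; XZ; XW] = 0.
Expanding, this is linear in s: (448)s + (-28896) = 0.
So s = 129/2.

129/2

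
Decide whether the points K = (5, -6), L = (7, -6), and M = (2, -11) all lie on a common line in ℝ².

KL = (2, 0), KM = (-3, -5).
Twice the signed area of △KLM is (2)(-5) − (0)(-3) = -10.
The area is nonzero, so the three points are not collinear.

No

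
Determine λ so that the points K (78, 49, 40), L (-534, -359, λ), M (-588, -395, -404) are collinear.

Direction KM = (-666, -444, -444). From the x-coordinate of L, the parameter along the line is τ = (-534 − 78)/(-666) = 34/37.
Then λ = 40 + 34/37·(-444) = -368.

-368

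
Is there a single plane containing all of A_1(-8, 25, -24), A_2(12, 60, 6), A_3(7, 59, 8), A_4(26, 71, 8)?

The four points are coplanar iff the 3×3 determinant with rows A_1A_2, A_1A_3, A_1A_4 is zero.
Rows: (20, 35, 30), (15, 34, 32), (34, 46, 32).
Expanding along the first row: (20)(-384) − (35)(-608) + (30)(-466) = -380.
Nonzero ⇒ not coplanar.

No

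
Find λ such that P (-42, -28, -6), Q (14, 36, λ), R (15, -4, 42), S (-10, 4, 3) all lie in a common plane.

2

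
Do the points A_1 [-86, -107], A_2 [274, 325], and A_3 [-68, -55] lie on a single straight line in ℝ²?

No

A_1A_2 = (360, 432), A_1A_3 = (18, 52).
Twice the signed area of △A_1A_2A_3 is (360)(52) − (432)(18) = 10944.
The area is nonzero, so the three points are not collinear.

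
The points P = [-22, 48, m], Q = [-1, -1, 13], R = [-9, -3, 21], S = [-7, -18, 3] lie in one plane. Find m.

90

The points are coplanar iff PQ · (PR × PS) = 0.
Expanding, this is linear in m: (-124)m + (11160) = 0.
So m = 90.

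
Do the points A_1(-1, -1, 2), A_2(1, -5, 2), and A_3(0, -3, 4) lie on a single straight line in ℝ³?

A_1A_2 = (2, -4, 0), A_1A_3 = (1, -2, 2).
A_1A_2 × A_1A_3 = (-8, -4, 0).
The cross product is nonzero, so the points do not lie on one line.

No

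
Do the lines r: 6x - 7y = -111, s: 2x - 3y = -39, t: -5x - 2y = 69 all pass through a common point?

Yes

The three lines meet at one point iff the augmented coefficient matrix [aᵢ bᵢ cᵢ] has rank < 3, i.e. its determinant vanishes.
Here the determinant is 0.
It vanishes, so the lines are concurrent at (-15, 3).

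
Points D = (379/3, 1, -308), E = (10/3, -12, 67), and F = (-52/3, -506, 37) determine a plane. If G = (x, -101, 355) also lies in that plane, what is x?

-96

Coplanarity requires DE · (DF × DG) = 0.
DE = (-123, -13, 375), DF = (-431/3, -507, 345); the triple product is linear in x with coefficient 185640 and constant term 17821440.
Setting it to zero: x = -96.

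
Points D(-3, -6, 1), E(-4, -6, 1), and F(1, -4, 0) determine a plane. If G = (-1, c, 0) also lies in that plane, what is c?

-4

A normal to the plane is n = DE × DF = (0, -1, -2).
G lies in the plane iff n · DG = 0.
This gives (-1)c + (-4) = 0, so c = -4.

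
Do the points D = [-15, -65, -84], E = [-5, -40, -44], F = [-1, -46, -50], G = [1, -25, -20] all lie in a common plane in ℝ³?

Yes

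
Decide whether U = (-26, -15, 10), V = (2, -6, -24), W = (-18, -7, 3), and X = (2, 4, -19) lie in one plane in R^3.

With U as base: UV = (28, 9, -34), UW = (8, 8, -7), UX = (28, 19, -29).
UW × UX = (-99, 36, -72).
UV · (UW × UX) = 0.
The scalar triple product vanishes, so the four points are coplanar.

Yes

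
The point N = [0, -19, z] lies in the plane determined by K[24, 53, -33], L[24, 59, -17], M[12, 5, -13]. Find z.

71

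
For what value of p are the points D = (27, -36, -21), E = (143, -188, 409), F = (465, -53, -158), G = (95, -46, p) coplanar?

-19

Normal to plane DEF: n = (28134, 204232, 64604); plane equation n·P = -7949418.
Requiring n·G = -7949418: (64604)p + (-6721942) = -7949418.
So p = -19.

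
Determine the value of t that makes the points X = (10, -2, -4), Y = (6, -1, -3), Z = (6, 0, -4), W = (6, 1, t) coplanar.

-5

Coplanarity ⇔ det[XY; XZ; XW] = 0.
Expanding, this is linear in t: (-4)t + (-20) = 0.
So t = -5.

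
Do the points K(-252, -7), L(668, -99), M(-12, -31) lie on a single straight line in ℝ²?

Yes

KL = (920, -92), KM = (240, -24).
det[KL; KM] = (920)(-24) − (-92)(240) = 0.
The determinant is zero, so the points are collinear.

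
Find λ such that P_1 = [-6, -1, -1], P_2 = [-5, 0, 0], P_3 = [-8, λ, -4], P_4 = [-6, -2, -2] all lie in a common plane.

Coplanarity ⇔ det[P_1P_2; P_1P_3; P_1P_4] = 0.
Expanding, this is linear in λ: (-1)λ + (-4) = 0.
So λ = -4.

-4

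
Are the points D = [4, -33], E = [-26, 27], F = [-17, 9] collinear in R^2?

Yes

DE = (-30, 60), DF = (-21, 42).
Twice the signed area of △DEF is (-30)(42) − (60)(-21) = 0.
The triangle is degenerate (zero area), so the points are collinear.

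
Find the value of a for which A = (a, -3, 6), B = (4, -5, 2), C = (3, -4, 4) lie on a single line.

2

Direction BC = (-1, 1, 2). From the y-coordinate of A, the parameter along the line is τ = (-3 − (-5))/1 = 2.
Then a = 4 + 2·(-1) = 2.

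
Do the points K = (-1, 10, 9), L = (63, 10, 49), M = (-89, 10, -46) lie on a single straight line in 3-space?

KL = (64, 0, 40), KM = (-88, 0, -55).
KL × KM = (0, 0, 0).
The cross product vanishes, so the three points are collinear.

Yes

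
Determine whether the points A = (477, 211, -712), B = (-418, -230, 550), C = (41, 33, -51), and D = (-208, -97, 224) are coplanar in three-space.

No

The four points are coplanar iff the 3×3 determinant with rows AB, AC, AD is zero.
Rows: (-895, -441, 1262), (-436, -178, 661), (-685, -308, 936).
Expanding along the first row: (-895)(36980) − (-441)(44689) + (1262)(12358) = 2206545.
Nonzero ⇒ not coplanar.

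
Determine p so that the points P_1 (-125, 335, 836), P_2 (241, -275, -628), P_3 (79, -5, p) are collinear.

Direction P_1P_2 = (366, -610, -1464). From the x-coordinate of P_3, the parameter along the line is τ = (79 − (-125))/366 = 34/61.
Then p = 836 + 34/61·(-1464) = 20.

20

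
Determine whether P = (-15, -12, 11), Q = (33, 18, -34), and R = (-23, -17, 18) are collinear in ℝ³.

PQ = (48, 30, -45), PR = (-8, -5, 7).
Comparing components 2 and 3: (30)(7) − (-45)(-5) = -15 ≠ 0, so PQ and PR are not parallel and the points are not collinear.

No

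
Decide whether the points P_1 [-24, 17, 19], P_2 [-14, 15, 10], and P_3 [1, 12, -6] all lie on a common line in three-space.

P_1P_2 = (10, -2, -9), P_1P_3 = (25, -5, -25).
P_1P_2 × P_1P_3 = (5, 25, 0).
The cross product is nonzero, so the points do not lie on one line.

No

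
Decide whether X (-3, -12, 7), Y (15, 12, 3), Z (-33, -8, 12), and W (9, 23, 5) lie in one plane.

No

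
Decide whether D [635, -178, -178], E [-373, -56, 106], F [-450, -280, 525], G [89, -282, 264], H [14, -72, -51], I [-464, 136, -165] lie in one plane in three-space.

No

The plane through D, E, F has normal n = DE × DF = (114734, 400484, 235186) and equation n·P = -40293170.
Checking the remaining points: n·G = -40636058, n·H = -39223058, n·I = -37576442.
Since n·G = -40636058 ≠ -40293170, G is off the plane and the points are not all coplanar.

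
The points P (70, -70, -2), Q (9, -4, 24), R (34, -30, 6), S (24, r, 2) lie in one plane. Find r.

-18

Normal to plane PQR: n = (-512, -448, -64); plane equation n·X = -4352.
Requiring n·S = -4352: (-448)r + (-12416) = -4352.
So r = -18.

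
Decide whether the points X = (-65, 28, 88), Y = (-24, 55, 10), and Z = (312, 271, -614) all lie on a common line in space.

XY = (41, 27, -78), XZ = (377, 243, -702).
Comparing components 3 and 1: (-78)(377) − (41)(-702) = -624 ≠ 0, so XY and XZ are not parallel and the points are not collinear.

No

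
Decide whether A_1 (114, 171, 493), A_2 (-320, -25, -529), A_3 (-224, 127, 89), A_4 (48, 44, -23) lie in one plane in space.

No

The four points are coplanar iff the 3×3 determinant with rows A_1A_2, A_1A_3, A_1A_4 is zero.
Rows: (-434, -196, -1022), (-338, -44, -404), (-66, -127, -516).
Expanding along the first row: (-434)(-28604) − (-196)(147744) + (-1022)(40022) = 469476.
Nonzero ⇒ not coplanar.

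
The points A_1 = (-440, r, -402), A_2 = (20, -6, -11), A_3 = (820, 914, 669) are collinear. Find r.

-535

Direction A_2A_3 = (800, 920, 680). From the x-coordinate of A_1, the parameter along the line is τ = (-440 − 20)/800 = -23/40.
Then r = (-6) + (-23/40)·(920) = -535.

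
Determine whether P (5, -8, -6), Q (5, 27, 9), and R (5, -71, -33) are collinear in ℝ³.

PQ = (0, 35, 15), PR = (0, -63, -27).
PQ × PR = (0, 0, 0).
The cross product vanishes, so the three points are collinear.

Yes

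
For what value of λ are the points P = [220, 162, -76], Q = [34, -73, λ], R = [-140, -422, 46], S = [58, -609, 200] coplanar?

-42

Normal to plane PRS: n = (-67122, 79596, 182952); plane equation n·X = -15776640.
Requiring n·Q = -15776640: (182952)λ + (-8092656) = -15776640.
So λ = -42.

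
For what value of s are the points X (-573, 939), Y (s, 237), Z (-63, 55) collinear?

Collinearity: (Y − X) must be parallel to (Z − X) = (510, -884).
Cross-multiplying the components: (s − (-573))·(-884) = (-702)·(510).
Solving gives s = -168.

-168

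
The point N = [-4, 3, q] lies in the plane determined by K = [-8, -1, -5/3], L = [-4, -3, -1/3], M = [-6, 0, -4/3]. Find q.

-4/3

The plane through K, L, M has equation −2x + (4/3)y + 8z = 4/3.
Substituting N: (8)q + (12) = 4/3, so q = -4/3.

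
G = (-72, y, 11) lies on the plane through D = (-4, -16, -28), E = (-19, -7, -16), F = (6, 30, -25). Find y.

The plane through D, E, F has equation −525x + 165y − 780z = 21300.
Substituting G: (165)y + (29220) = 21300, so y = -48.

-48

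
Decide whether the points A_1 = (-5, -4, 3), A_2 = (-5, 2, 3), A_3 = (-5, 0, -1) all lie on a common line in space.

No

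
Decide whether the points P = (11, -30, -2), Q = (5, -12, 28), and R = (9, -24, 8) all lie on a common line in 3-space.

Yes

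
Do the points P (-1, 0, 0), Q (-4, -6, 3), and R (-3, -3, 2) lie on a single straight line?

No

PQ = (-3, -6, 3), PR = (-2, -3, 2).
PQ × PR = (-3, 0, -3).
The cross product is nonzero, so the points do not lie on one line.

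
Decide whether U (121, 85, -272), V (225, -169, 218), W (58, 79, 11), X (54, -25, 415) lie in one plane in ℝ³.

The four points are coplanar iff the 3×3 determinant with rows UV, UW, UX is zero.
Rows: (104, -254, 490), (-63, -6, 283), (-67, -110, 687).
Expanding along the first row: (104)(27008) − (-254)(-24320) + (490)(6528) = -169728.
Nonzero ⇒ not coplanar.

No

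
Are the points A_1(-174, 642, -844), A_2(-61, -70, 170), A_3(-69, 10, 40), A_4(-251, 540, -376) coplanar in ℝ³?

No

With A_1 as base: A_1A_2 = (113, -712, 1014), A_1A_3 = (105, -632, 884), A_1A_4 = (-77, -102, 468).
A_1A_3 × A_1A_4 = (-205608, -117208, -59374).
A_1A_2 · (A_1A_3 × A_1A_4) = 13156.
Since 13156 ≠ 0, the four points are not coplanar.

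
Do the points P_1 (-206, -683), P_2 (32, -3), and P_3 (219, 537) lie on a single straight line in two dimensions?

No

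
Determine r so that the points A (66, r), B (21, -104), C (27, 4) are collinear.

706

The three points are collinear iff det[AB; AC] = 0.
This determinant is linear in r: (6)r + (-4236) = 0, so r = 706.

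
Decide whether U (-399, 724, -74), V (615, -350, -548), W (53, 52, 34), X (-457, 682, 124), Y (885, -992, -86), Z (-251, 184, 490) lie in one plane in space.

The plane through U, V, W has normal n = UV × UW = (-434520, -323760, -195960) and equation n·P = -46527720.
Checking the remaining points: n·X = -46527720, n·Y = -46527720, n·Z = -46527720.
All equal -46527720, so all 6 points lie in one plane.

Yes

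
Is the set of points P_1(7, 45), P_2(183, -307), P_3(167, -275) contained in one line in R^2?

P_1P_2 = (176, -352), P_1P_3 = (160, -320).
Checking proportionality: P_1P_3 = 10/11·P_1P_2, so the vectors are parallel and the points are collinear.

Yes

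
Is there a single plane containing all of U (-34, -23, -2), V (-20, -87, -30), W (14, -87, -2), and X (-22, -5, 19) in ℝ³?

Yes

The four points are coplanar iff the 3×3 determinant with rows UV, UW, UX is zero.
Rows: (14, -64, -28), (48, -64, 0), (12, 18, 21).
Expanding along the first row: (14)(-1344) − (-64)(1008) + (-28)(1632) = 0.
Zero determinant ⇒ coplanar.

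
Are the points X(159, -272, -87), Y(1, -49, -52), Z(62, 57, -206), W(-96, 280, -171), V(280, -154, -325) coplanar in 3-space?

Yes

The plane through X, Y, Z has normal n = XY × XZ = (-38052, -22197, -30351) and equation n·P = 2627853.
Checking the remaining points: n·W = 2627853, n·V = 2627853.
All equal 2627853, so all 5 points lie in one plane.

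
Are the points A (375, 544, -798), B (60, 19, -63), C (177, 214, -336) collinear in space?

AB = (-315, -525, 735), AC = (-198, -330, 462).
Each component of AC is 22/35 times the corresponding component of AB, so AC = 22/35·AB and the points are collinear.

Yes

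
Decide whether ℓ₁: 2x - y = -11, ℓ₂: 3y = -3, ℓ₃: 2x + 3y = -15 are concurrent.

Intersecting ℓ₁ and ℓ₂: solving the 2×2 system gives (x, y) = (-6, -1).
Substitute into ℓ₃: (2)(-6) + (3)(-1) = -15.
This equals -15, so (-6, -1) lies on all three lines and they are concurrent.

Yes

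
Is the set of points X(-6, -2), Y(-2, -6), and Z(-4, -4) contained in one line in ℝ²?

Yes

XY = (4, -4), XZ = (2, -2).
det[XY; XZ] = (4)(-2) − (-4)(2) = 0.
The determinant is zero, so the points are collinear.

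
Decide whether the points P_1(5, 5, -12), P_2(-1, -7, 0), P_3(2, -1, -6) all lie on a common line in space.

P_1P_2 = (-6, -12, 12), P_1P_3 = (-3, -6, 6).
P_1P_2 × P_1P_3 = (0, 0, 0).
The cross product vanishes, so the three points are collinear.

Yes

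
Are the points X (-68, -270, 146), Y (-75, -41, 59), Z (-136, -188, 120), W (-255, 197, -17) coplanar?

No

With X as base: XY = (-7, 229, -87), XZ = (-68, 82, -26), XW = (-187, 467, -163).
XZ × XW = (-1224, -6222, -16422).
XY · (XZ × XW) = 12444.
Since 12444 ≠ 0, the four points are not coplanar.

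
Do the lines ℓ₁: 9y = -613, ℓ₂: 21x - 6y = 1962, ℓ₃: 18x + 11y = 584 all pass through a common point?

No

Intersecting ℓ₁ and ℓ₂: solving the 2×2 system gives (x, y) = (4660/63, -613/9).
Substitute into ℓ₃: (18)(4660/63) + (11)(-613/9) = 36679/63.
But ℓ₃ requires 584 ≠ 36679/63, so the three lines have no common point.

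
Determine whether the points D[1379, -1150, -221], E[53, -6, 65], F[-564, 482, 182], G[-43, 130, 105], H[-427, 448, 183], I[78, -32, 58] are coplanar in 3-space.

Yes

The plane through D, E, F has normal n = DE × DF = (-5720, -21320, 58760) and equation n·P = 3644160.
Checking the remaining points: n·G = 3644160, n·H = 3644160, n·I = 3644160.
All equal 3644160, so all 6 points lie in one plane.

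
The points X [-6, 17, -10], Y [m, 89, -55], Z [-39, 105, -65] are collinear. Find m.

-33

Direction XZ = (-33, 88, -55). From the y-coordinate of Y, the parameter along the line is τ = (89 − 17)/88 = 9/11.
Then m = (-6) + 9/11·(-33) = -33.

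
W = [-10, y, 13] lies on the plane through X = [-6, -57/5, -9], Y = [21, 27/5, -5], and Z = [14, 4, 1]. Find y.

-22/5

Coplanarity requires XY · (XZ × XW) = 0.
XY = (27, 84/5, 4), XZ = (20, 77/5, 10); the triple product is linear in y with coefficient -190 and constant term -836.
Setting it to zero: y = -22/5.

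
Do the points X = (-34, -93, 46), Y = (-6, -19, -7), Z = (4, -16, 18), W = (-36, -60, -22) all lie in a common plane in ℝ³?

A normal to the plane through X, Y, Z is n = XY × XZ = (2009, -1230, -656).
The plane has equation n·P = 15908. For W: n·W = 15908.
Equal, so W lies in the plane and all four are coplanar.

Yes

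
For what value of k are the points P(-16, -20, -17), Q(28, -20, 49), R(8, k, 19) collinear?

-20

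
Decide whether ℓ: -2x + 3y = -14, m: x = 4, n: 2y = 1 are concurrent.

Intersecting ℓ and m: solving the 2×2 system gives (x, y) = (4, -2).
Substitute into n: (0)(4) + (2)(-2) = -4.
But n requires 1 ≠ -4, so the three lines have no common point.

No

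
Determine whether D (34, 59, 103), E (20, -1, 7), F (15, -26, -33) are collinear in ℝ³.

No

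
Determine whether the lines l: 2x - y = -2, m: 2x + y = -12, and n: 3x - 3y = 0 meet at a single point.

The three lines meet at one point iff the augmented coefficient matrix [aᵢ bᵢ cᵢ] has rank < 3, i.e. its determinant vanishes.
Here the determinant is -18.
Nonzero, so no common point exists.

No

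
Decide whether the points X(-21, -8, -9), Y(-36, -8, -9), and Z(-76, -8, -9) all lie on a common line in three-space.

Yes

XY = (-15, 0, 0), XZ = (-55, 0, 0).
Each component of XZ is 11/3 times the corresponding component of XY, so XZ = 11/3·XY and the points are collinear.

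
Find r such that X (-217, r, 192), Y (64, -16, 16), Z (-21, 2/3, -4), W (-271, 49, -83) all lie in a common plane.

142/3

The points are coplanar iff XY · (XZ × XW) = 0.
Expanding, this is linear in r: (1715)r + (-243530/3) = 0.
So r = 142/3.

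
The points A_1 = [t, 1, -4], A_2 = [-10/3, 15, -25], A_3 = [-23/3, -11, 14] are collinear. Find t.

Direction A_2A_3 = (-13/3, -26, 39). From the y-coordinate of A_1, the parameter along the line is τ = (1 − 15)/(-26) = 7/13.
Then t = (-10/3) + 7/13·(-13/3) = -17/3.

-17/3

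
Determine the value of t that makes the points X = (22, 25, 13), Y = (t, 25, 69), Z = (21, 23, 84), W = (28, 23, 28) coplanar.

Normal to plane XZW: n = (112, 441, 14); plane equation n·P = 13671.
Requiring n·Y = 13671: (112)t + (11991) = 13671.
So t = 15.

15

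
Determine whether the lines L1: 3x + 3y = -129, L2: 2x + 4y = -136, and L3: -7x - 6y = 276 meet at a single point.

Yes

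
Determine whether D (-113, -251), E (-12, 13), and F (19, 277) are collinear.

DE = (101, 264), DF = (132, 528).
If collinear, DF would be a scalar multiple of DE. But (101)·(528) ≠ (264)·(132) (difference 18480), so they are not parallel; the points are not collinear.

No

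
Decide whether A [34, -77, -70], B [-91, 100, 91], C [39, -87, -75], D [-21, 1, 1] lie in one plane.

The four points are coplanar iff the 3×3 determinant with rows AB, AC, AD is zero.
Rows: (-125, 177, 161), (5, -10, -5), (-55, 78, 71).
Expanding along the first row: (-125)(-320) − (177)(80) + (161)(-160) = 80.
Nonzero ⇒ not coplanar.

No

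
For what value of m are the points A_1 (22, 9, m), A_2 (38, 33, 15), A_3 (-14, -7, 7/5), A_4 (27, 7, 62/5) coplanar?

11

Coplanarity ⇔ det[A_1A_2; A_1A_3; A_1A_4] = 0.
Expanding, this is linear in m: (-912)m + (10032) = 0.
So m = 11.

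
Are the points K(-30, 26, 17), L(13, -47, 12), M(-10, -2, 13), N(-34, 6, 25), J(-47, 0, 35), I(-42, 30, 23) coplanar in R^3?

The plane through K, L, M has normal n = KL × KM = (152, 72, 256) and equation n·P = 1664.
Checking the remaining points: n·N = 1664, n·J = 1816, n·I = 1664.
Since n·J = 1816 ≠ 1664, J is off the plane and the points are not all coplanar.

No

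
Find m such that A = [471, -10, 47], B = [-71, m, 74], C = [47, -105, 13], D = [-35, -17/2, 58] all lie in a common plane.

The points are coplanar iff AB · (AC × AD) = 0.
Expanding, this is linear in m: (21868)m + (-557634) = 0.
So m = 51/2.

51/2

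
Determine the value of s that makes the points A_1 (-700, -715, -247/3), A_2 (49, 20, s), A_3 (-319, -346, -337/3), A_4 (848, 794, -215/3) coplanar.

-11

Coplanarity ⇔ det[A_1A_2; A_1A_3; A_1A_4] = 0.
Expanding, this is linear in s: (3717)s + (40887) = 0.
So s = -11.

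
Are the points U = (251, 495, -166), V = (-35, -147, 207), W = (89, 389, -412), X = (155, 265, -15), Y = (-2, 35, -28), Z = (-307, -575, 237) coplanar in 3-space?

No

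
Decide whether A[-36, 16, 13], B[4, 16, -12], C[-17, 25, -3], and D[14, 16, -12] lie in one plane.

No

The four points are coplanar iff the 3×3 determinant with rows AB, AC, AD is zero.
Rows: (40, 0, -25), (19, 9, -16), (50, 0, -25).
Expanding along the first row: (40)(-225) − (0)(325) + (-25)(-450) = 2250.
Nonzero ⇒ not coplanar.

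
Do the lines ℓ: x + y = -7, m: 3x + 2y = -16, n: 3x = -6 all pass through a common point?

Yes

The three lines meet at one point iff the augmented coefficient matrix [aᵢ bᵢ cᵢ] has rank < 3, i.e. its determinant vanishes.
Here the determinant is 0.
It vanishes, so the lines are concurrent at (-2, -5).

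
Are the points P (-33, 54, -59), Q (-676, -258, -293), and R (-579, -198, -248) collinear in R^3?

No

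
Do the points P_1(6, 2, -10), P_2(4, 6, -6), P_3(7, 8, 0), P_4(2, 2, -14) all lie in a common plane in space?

Yes

With P_1 as base: P_1P_2 = (-2, 4, 4), P_1P_3 = (1, 6, 10), P_1P_4 = (-4, 0, -4).
P_1P_3 × P_1P_4 = (-24, -36, 24).
P_1P_2 · (P_1P_3 × P_1P_4) = 0.
The scalar triple product vanishes, so the four points are coplanar.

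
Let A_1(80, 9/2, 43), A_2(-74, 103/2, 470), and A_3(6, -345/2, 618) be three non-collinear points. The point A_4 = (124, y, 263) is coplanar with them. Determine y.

Coplanarity requires A_1A_2 · (A_1A_3 × A_1A_4) = 0.
A_1A_2 = (-154, 47, 427), A_1A_3 = (-74, -177, 575); the triple product is linear in y with coefficient 56952 and constant term 11020212.
Setting it to zero: y = -387/2.

-387/2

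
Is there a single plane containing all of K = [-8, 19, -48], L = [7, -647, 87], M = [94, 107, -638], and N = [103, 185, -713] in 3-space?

The four points are coplanar iff the 3×3 determinant with rows KL, KM, KN is zero.
Rows: (15, -666, 135), (102, 88, -590), (111, 166, -665).
Expanding along the first row: (15)(39420) − (-666)(-2340) + (135)(7164) = 0.
Zero determinant ⇒ coplanar.

Yes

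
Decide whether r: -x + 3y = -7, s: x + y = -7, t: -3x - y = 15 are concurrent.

No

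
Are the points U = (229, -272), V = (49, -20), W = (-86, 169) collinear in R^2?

Yes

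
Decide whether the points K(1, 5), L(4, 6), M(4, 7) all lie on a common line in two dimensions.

KL = (3, 1), KM = (3, 2).
Twice the signed area of △KLM is (3)(2) − (1)(3) = 3.
The area is nonzero, so the three points are not collinear.

No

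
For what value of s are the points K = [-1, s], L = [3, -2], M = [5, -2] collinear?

-2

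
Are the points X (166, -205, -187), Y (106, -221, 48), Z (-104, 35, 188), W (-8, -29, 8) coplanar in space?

Yes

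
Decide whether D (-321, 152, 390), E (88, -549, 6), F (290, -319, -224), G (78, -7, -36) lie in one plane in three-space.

No

With D as base: DE = (409, -701, -384), DF = (611, -471, -614), DG = (399, -159, -426).
DF × DG = (103020, 15300, 90780).
DE · (DF × DG) = -3449640.
Since -3449640 ≠ 0, the four points are not coplanar.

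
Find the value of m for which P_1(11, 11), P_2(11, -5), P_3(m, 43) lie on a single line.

The three points are collinear iff det[P_1P_2; P_1P_3] = 0.
This determinant is linear in m: (16)m + (-176) = 0, so m = 11.

11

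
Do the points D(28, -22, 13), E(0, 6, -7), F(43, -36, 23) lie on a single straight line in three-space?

No

DE = (-28, 28, -20), DF = (15, -14, 10).
Comparing components 3 and 1: (-20)(15) − (-28)(10) = -20 ≠ 0, so DE and DF are not parallel and the points are not collinear.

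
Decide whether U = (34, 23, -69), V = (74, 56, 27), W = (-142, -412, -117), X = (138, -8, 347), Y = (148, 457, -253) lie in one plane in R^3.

The plane through U, V, W has normal n = UV × UW = (40176, -14976, -11592) and equation n·P = 1821384.
Checking the remaining points: n·X = 1641672, n·Y = 2034792.
Since n·X = 1641672 ≠ 1821384, X is off the plane and the points are not all coplanar.

No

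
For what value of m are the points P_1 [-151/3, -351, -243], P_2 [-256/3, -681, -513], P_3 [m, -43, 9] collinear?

Direction P_1P_2 = (-35, -330, -270). From the y-coordinate of P_3, the parameter along the line is τ = (-43 − (-351))/(-330) = -14/15.
Then m = (-151/3) + (-14/15)·(-35) = -53/3.

-53/3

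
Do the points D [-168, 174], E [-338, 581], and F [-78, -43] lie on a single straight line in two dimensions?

No

DE = (-170, 407), DF = (90, -217).
If collinear, DF would be a scalar multiple of DE. But (-170)·(-217) ≠ (407)·(90) (difference 260), so they are not parallel; the points are not collinear.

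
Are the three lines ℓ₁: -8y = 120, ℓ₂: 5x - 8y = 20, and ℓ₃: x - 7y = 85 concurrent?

Lines aᵢx + bᵢy = cᵢ with pairwise distinct directions are concurrent exactly when det[aᵢ bᵢ cᵢ] = 0.
Here the determinant is 0.
It vanishes, so the lines are concurrent at (-20, -15).

Yes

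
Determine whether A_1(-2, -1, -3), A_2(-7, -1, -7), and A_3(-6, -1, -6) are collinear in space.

No

A_1A_2 = (-5, 0, -4), A_1A_3 = (-4, 0, -3).
Comparing components 3 and 1: (-4)(-4) − (-5)(-3) = 1 ≠ 0, so A_1A_2 and A_1A_3 are not parallel and the points are not collinear.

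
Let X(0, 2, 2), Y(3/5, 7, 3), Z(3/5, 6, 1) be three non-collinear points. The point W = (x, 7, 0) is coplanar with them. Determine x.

4/5

The plane through X, Y, Z has equation −9x + (6/5)y − (3/5)z = 6/5.
Substituting W: (-9)x + (42/5) = 6/5, so x = 4/5.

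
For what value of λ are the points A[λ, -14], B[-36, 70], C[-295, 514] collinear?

13

Collinearity: (A − B) must be parallel to (C − B) = (-259, 444).
Cross-multiplying the components: (λ − (-36))·(444) = (-84)·(-259).
Solving gives λ = 13.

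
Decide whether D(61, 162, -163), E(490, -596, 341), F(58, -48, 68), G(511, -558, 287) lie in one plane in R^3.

The four points are coplanar iff the 3×3 determinant with rows DE, DF, DG is zero.
Rows: (429, -758, 504), (-3, -210, 231), (450, -720, 450).
Expanding along the first row: (429)(71820) − (-758)(-105300) + (504)(96660) = -289980.
Nonzero ⇒ not coplanar.

No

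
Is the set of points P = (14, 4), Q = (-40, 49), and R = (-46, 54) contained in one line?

PQ = (-54, 45), PR = (-60, 50).
Twice the signed area of △PQR is (-54)(50) − (45)(-60) = 0.
The triangle is degenerate (zero area), so the points are collinear.

Yes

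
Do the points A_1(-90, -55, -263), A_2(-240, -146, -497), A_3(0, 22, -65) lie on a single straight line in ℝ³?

No

A_1A_2 = (-150, -91, -234), A_1A_3 = (90, 77, 198).
A_1A_2 × A_1A_3 = (0, 8640, -3360).
The cross product is nonzero, so the points do not lie on one line.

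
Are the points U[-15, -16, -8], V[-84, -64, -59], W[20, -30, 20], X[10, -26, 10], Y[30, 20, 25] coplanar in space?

The plane through U, V, W has normal n = UV × UW = (-2058, 147, 2646) and equation n·P = 7350.
Checking the remaining points: n·X = 2058, n·Y = 7350.
Since n·X = 2058 ≠ 7350, X is off the plane and the points are not all coplanar.

No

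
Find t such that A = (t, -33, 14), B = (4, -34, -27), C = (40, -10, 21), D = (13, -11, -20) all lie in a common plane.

Coplanarity ⇔ det[AB; AC; AD] = 0.
Expanding, this is linear in t: (936)t + (-29016) = 0.
So t = 31.

31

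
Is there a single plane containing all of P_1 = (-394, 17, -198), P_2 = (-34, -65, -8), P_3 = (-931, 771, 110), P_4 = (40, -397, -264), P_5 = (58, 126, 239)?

The plane through P_1, P_2, P_3 has normal n = P_1P_2 × P_1P_3 = (-168516, -212910, 227406) and equation n·P = 17749446.
Checking the remaining points: n·P_4 = 17749446, n·P_5 = 17749446.
All equal 17749446, so all 5 points lie in one plane.

Yes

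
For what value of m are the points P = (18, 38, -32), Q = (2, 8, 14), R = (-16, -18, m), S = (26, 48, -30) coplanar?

Normal to plane PQS: n = (-520, 400, 80); plane equation n·X = 3280.
Requiring n·R = 3280: (80)m + (1120) = 3280.
So m = 27.

27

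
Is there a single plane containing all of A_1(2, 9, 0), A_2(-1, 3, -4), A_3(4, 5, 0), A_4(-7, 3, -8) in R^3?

The four points are coplanar iff the 3×3 determinant with rows A_1A_2, A_1A_3, A_1A_4 is zero.
Rows: (-3, -6, -4), (2, -4, 0), (-9, -6, -8).
Expanding along the first row: (-3)(32) − (-6)(-16) + (-4)(-48) = 0.
Zero determinant ⇒ coplanar.

Yes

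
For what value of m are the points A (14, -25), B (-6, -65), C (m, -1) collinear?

The three points are collinear iff det[AB; AC] = 0.
This determinant is linear in m: (40)m + (-1040) = 0, so m = 26.

26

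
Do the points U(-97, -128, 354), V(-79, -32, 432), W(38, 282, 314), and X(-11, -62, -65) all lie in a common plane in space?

With U as base: UV = (18, 96, 78), UW = (135, 410, -40), UX = (86, 66, -419).
UW × UX = (-169150, 53125, -26350).
UV · (UW × UX) = 0.
The scalar triple product vanishes, so the four points are coplanar.

Yes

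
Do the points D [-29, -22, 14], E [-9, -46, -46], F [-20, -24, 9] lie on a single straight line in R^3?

No

DE = (20, -24, -60), DF = (9, -2, -5).
DE × DF = (0, -440, 176).
The cross product is nonzero, so the points do not lie on one line.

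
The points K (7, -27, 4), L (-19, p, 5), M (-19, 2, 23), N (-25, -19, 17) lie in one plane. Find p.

-46

The points are coplanar iff KL · (KM × KN) = 0.
Expanding, this is linear in p: (-270)p + (-12420) = 0.
So p = -46.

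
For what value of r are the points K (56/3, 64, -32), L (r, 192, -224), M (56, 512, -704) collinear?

88/3

Collinearity requires KL × KM = 0; each component is linear in r.
The y-component gives (672)r + (-19712) = 0, so r = 88/3.
The remaining components then also vanish.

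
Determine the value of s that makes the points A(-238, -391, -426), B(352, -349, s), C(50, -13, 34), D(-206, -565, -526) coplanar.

Normal to plane ACD: n = (42240, 43520, -62208); plane equation n·P = -568832.
Requiring n·B = -568832: (-62208)s + (-320000) = -568832.
So s = 4.

4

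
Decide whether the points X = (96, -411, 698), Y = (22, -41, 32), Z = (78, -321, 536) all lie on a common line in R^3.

XY = (-74, 370, -666), XZ = (-18, 90, -162).
XY × XZ = (0, 0, 0).
The cross product vanishes, so the three points are collinear.

Yes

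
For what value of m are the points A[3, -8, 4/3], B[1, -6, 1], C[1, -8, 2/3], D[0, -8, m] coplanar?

Normal to plane ABC: n = (-4/3, -2/3, 4); plane equation n·P = 20/3.
Requiring n·D = 20/3: (4)m + (16/3) = 20/3.
So m = 1/3.

1/3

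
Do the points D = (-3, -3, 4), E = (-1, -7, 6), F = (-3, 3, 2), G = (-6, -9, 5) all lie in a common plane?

Yes

With D as base: DE = (2, -4, 2), DF = (0, 6, -2), DG = (-3, -6, 1).
DF × DG = (-6, 6, 18).
DE · (DF × DG) = 0.
The scalar triple product vanishes, so the four points are coplanar.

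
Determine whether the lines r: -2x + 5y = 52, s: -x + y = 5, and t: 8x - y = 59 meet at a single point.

Intersecting r and s: solving the 2×2 system gives (x, y) = (9, 14).
Substitute into t: (8)(9) + (-1)(14) = 58.
But t requires 59 ≠ 58, so the three lines have no common point.

No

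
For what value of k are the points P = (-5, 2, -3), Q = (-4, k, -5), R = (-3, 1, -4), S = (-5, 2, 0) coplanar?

Coplanarity ⇔ det[PQ; PR; PS] = 0.
Expanding, this is linear in k: (-6)k + (9) = 0.
So k = 3/2.

3/2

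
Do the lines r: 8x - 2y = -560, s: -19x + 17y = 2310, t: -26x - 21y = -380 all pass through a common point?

The three lines meet at one point iff the augmented coefficient matrix [aᵢ bᵢ cᵢ] has rank < 3, i.e. its determinant vanishes.
Here the determinant is 0.
It vanishes, so the lines are concurrent at (-50, 80).

Yes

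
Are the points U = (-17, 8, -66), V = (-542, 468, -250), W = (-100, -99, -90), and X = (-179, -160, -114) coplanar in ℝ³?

Yes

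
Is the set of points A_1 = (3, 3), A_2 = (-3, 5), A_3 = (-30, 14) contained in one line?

Yes

A_1A_2 = (-6, 2), A_1A_3 = (-33, 11).
det[A_1A_2; A_1A_3] = (-6)(11) − (2)(-33) = 0.
The determinant is zero, so the points are collinear.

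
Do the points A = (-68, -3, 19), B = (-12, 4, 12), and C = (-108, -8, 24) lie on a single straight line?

AB = (56, 7, -7), AC = (-40, -5, 5).
AB × AC = (0, 0, 0).
The cross product vanishes, so the three points are collinear.

Yes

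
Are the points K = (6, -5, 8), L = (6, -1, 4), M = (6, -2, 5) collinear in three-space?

KL = (0, 4, -4), KM = (0, 3, -3).
Each component of KM is 3/4 times the corresponding component of KL, so KM = 3/4·KL and the points are collinear.

Yes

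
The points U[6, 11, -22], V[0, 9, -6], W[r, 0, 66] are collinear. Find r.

-27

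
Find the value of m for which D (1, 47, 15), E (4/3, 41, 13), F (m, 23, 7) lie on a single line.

Direction DE = (1/3, -6, -2). From the y-coordinate of F, the parameter along the line is τ = (23 − 47)/(-6) = 4.
Then m = 1 + 4·(1/3) = 7/3.

7/3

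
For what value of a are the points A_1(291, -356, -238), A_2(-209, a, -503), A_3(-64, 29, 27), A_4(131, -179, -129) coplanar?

399

Normal to plane A_1A_3A_4: n = (-4940, -3705, -1235); plane equation n·P = 175370.
Requiring n·A_2 = 175370: (-3705)a + (1653665) = 175370.
So a = 399.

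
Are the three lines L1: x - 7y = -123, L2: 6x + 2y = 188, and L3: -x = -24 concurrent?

No

Intersecting L1 and L2: solving the 2×2 system gives (x, y) = (535/22, 463/22).
Substitute into L3: (-1)(535/22) + (0)(463/22) = -535/22.
But L3 requires -24 ≠ -535/22, so the three lines have no common point.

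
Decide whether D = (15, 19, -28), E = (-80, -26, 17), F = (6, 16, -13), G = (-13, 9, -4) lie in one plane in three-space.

No

A normal to the plane through D, E, F is n = DE × DF = (-540, 1020, -120).
The plane has equation n·P = 14640. For G: n·G = 16680.
16680 ≠ 14640, so G is off the plane.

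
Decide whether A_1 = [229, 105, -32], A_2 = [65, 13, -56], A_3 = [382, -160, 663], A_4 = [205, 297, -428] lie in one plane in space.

With A_1 as base: A_1A_2 = (-164, -92, -24), A_1A_3 = (153, -265, 695), A_1A_4 = (-24, 192, -396).
A_1A_3 × A_1A_4 = (-28500, 43908, 23016).
A_1A_2 · (A_1A_3 × A_1A_4) = 82080.
Since 82080 ≠ 0, the four points are not coplanar.

No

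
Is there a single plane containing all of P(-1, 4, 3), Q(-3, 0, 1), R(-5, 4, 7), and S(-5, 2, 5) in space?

Yes

A normal to the plane through P, Q, R is n = PQ × PR = (-16, 16, -16).
The plane has equation n·X = 32. For S: n·S = 32.
Equal, so S lies in the plane and all four are coplanar.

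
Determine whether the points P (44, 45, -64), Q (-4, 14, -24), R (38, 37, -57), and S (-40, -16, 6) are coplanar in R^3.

No

A normal to the plane through P, Q, R is n = PQ × PR = (103, 96, 198).
The plane has equation n·X = -3820. For S: n·S = -4468.
-4468 ≠ -3820, so S is off the plane.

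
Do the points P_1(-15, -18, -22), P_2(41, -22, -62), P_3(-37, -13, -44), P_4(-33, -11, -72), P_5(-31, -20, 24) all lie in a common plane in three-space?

The plane through P_1, P_2, P_3 has normal n = P_1P_2 × P_1P_3 = (288, 2112, 192) and equation n·P = -46560.
Checking the remaining points: n·P_4 = -46560, n·P_5 = -46560.
All equal -46560, so all 5 points lie in one plane.

Yes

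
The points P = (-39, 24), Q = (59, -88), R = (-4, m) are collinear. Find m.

-16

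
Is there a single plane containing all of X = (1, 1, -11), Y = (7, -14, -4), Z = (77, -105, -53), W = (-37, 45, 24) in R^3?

Yes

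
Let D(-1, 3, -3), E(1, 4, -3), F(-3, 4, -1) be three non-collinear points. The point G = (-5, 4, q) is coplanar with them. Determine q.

0

A normal to the plane is n = DE × DF = (2, -4, 4).
G lies in the plane iff n · DG = 0.
This gives (4)q + (0) = 0, so q = 0.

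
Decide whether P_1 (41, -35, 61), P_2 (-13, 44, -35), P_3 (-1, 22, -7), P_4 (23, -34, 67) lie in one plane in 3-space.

The four points are coplanar iff the 3×3 determinant with rows P_1P_2, P_1P_3, P_1P_4 is zero.
Rows: (-54, 79, -96), (-42, 57, -68), (-18, 1, 6).
Expanding along the first row: (-54)(410) − (79)(-1476) + (-96)(984) = 0.
Zero determinant ⇒ coplanar.

Yes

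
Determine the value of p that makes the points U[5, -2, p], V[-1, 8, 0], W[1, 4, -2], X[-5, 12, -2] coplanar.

Coplanarity ⇔ det[UV; UW; UX] = 0.
Expanding, this is linear in p: (8)p + (24) = 0.
So p = -3.

-3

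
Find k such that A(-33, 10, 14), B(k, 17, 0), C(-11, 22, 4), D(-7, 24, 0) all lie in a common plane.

-19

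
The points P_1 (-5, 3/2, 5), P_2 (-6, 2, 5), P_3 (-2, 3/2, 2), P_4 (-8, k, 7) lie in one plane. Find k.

Normal to plane P_1P_2P_3: n = (-3/2, -3, -3/2); plane equation n·P = -9/2.
Requiring n·P_4 = -9/2: (-3)k + (3/2) = -9/2.
So k = 2.

2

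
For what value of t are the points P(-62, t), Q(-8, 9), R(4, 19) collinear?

-36

Collinearity: (P − Q) must be parallel to (R − Q) = (12, 10).
Cross-multiplying the components: (t − 9)·(12) = (-54)·(10).
Solving gives t = -36.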